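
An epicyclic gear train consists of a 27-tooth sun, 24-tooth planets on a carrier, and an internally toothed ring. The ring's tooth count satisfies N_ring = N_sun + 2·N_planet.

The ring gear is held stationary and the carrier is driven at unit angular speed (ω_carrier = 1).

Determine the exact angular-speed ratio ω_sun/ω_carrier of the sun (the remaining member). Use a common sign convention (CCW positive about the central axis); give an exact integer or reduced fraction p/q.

34/9

N_ring = 27 + 2·24 = 75
27(ω_s−ω_c) = −75(ω_r−ω_c),  ω_r=0, ω_c=1
ω_s = 1 − (75/27)(0−1) = 34/9
ω_s/ω_c = 34/9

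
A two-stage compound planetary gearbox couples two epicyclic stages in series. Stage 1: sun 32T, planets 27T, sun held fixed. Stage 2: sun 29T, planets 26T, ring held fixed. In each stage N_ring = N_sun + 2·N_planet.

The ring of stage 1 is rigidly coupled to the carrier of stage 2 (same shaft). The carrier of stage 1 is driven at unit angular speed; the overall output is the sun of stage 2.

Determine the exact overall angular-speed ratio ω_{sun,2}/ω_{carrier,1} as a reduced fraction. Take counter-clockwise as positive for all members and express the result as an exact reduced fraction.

6490/1247

Stage 1: N_ring = 32 + 2·27 = 86
Stage 1: 32(ω_s−ω_c) = −86(ω_r−ω_c),  ω_s=0, ω_c=1
Stage 1: ω_r = 1 − (32/86)(0−1) = 59/43
  ⇒ ω_r¹/ω_c¹ = 59/43
Stage 2: N_ring = 29 + 2·26 = 81
Stage 2: 29(ω_s−ω_c) = −81(ω_r−ω_c),  ω_r=0, ω_c=1
Stage 2: ω_s = 1 − (81/29)(0−1) = 110/29
  ⇒ ω_s²/ω_c² = 110/29
Coupling ω_c² = ω_r¹ ⇒ overall = 59/43 × 110/29 = 6490/1247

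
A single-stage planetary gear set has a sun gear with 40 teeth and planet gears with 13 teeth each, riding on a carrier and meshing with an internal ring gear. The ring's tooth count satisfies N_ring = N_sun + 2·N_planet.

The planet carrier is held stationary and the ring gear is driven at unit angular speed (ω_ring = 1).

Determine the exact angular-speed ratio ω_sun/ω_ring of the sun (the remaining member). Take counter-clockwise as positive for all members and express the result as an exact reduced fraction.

-33/20

N_ring = 40 + 2·13 = 66
40(ω_s−ω_c) = −66(ω_r−ω_c),  ω_c=0, ω_r=1
ω_s = 0 − (66/40)(1−0) = -33/20
ω_s/ω_r = -33/20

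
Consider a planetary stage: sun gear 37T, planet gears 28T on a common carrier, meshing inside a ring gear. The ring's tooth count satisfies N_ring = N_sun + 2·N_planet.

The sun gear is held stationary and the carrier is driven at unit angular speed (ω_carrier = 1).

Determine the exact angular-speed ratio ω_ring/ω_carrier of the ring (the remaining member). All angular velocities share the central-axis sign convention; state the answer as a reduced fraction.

N_ring = 37 + 2·28 = 93
37(ω_s−ω_c) = −93(ω_r−ω_c),  ω_s=0, ω_c=1
ω_r = 1 − (37/93)(0−1) = 130/93
ω_r/ω_c = 130/93

130/93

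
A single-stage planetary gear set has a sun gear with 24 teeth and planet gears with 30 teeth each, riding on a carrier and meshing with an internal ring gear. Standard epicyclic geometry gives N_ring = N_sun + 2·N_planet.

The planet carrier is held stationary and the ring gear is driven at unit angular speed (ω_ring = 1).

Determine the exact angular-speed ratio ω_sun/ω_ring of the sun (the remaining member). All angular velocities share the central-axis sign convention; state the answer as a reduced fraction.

N_ring = 24 + 2·30 = 84
24(ω_s−ω_c) = −84(ω_r−ω_c),  ω_c=0, ω_r=1
ω_s = 0 − (84/24)(1−0) = -7/2
ω_s/ω_r = -7/2

-7/2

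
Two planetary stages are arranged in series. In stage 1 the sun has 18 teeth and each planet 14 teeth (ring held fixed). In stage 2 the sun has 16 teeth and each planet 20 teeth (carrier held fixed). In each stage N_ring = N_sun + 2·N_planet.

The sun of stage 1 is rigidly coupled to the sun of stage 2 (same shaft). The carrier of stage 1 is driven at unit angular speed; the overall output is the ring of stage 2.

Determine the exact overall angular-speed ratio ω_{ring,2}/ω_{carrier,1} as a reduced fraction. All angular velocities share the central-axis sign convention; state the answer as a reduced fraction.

Stage 1: N_ring = 18 + 2·14 = 46
Stage 1: 18(ω_s−ω_c) = −46(ω_r−ω_c),  ω_r=0, ω_c=1
Stage 1: ω_s = 1 − (46/18)(0−1) = 32/9
  ⇒ ω_s¹/ω_c¹ = 32/9
Stage 2: N_ring = 16 + 2·20 = 56
Stage 2: 16(ω_s−ω_c) = −56(ω_r−ω_c),  ω_c=0, ω_s=1
Stage 2: ω_r = 0 − (16/56)(1−0) = -2/7
  ⇒ ω_r²/ω_s² = -2/7
Coupling ω_s² = ω_s¹ ⇒ overall = 32/9 × -2/7 = -64/63

-64/63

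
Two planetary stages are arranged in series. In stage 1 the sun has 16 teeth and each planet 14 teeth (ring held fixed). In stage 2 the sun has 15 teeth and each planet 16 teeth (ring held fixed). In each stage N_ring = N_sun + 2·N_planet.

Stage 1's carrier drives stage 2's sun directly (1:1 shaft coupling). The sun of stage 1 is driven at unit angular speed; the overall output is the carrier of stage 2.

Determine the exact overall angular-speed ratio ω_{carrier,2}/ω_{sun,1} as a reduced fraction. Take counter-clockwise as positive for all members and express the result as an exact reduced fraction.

2/31

Stage 1: N_ring = 16 + 2·14 = 44
Stage 1: 16(ω_s−ω_c) = −44(ω_r−ω_c),  ω_r=0, ω_s=1
Stage 1: 16(1−ω_c) = −44(0−ω_c)  ⇒  60ω_c = 16  ⇒  ω_c = 4/15
  ⇒ ω_c¹/ω_s¹ = 4/15
Stage 2: N_ring = 15 + 2·16 = 47
Stage 2: 15(ω_s−ω_c) = −47(ω_r−ω_c),  ω_r=0, ω_s=1
Stage 2: 15(1−ω_c) = −47(0−ω_c)  ⇒  62ω_c = 15  ⇒  ω_c = 15/62
  ⇒ ω_c²/ω_s² = 15/62
Coupling ω_s² = ω_c¹ ⇒ overall = 4/15 × 15/62 = 2/31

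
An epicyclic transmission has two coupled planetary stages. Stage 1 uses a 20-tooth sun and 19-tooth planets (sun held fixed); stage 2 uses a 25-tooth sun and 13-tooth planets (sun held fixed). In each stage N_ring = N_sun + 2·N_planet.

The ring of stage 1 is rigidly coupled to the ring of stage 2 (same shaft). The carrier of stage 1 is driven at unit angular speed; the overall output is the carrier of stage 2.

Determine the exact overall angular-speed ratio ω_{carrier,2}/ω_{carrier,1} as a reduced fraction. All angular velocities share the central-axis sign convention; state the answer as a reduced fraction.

1989/2204

Stage 1: N_ring = 20 + 2·19 = 58
Stage 1: 20(ω_s−ω_c) = −58(ω_r−ω_c),  ω_s=0, ω_c=1
Stage 1: ω_r = 1 − (20/58)(0−1) = 39/29
  ⇒ ω_r¹/ω_c¹ = 39/29
Stage 2: N_ring = 25 + 2·13 = 51
Stage 2: 25(ω_s−ω_c) = −51(ω_r−ω_c),  ω_s=0, ω_r=1
Stage 2: 25(0−ω_c) = −51(1−ω_c)  ⇒  76ω_c = 51  ⇒  ω_c = 51/76
  ⇒ ω_c²/ω_r² = 51/76
Coupling ω_r² = ω_r¹ ⇒ overall = 39/29 × 51/76 = 1989/2204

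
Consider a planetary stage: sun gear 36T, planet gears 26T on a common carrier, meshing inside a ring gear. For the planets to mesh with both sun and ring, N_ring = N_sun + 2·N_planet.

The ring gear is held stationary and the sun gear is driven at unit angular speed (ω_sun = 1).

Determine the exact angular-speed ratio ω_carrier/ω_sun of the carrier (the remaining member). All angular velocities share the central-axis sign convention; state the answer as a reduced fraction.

N_ring = 36 + 2·26 = 88
36(ω_s−ω_c) = −88(ω_r−ω_c),  ω_r=0, ω_s=1
36(1−ω_c) = −88(0−ω_c)  ⇒  124ω_c = 36  ⇒  ω_c = 9/31
ω_c/ω_s = 9/31

9/31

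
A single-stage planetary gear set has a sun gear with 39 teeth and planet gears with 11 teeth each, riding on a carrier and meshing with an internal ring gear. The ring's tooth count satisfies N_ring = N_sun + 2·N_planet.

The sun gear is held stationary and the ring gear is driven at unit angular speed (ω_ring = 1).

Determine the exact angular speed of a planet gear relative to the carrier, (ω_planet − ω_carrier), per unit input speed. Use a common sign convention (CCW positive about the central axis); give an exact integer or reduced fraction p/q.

2379/1100

N_ring = 39 + 2·11 = 61
39(ω_s−ω_c) = −61(ω_r−ω_c),  ω_s=0, ω_r=1
39(0−ω_c) = −61(1−ω_c)  ⇒  100ω_c = 61  ⇒  ω_c = 61/100
sun–planet: 39·(0−61/100) = −11·(ω_p−ω_c)  ⇒  ω_p−ω_c = −(39/11)·(-61/100) = 2379/1100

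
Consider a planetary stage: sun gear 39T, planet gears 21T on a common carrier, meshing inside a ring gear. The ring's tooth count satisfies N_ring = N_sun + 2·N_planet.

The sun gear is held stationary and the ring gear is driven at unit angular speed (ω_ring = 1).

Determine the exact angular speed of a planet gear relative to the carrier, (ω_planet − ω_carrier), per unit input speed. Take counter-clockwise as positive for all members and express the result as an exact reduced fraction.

N_ring = 39 + 2·21 = 81
39(ω_s−ω_c) = −81(ω_r−ω_c),  ω_s=0, ω_r=1
39(0−ω_c) = −81(1−ω_c)  ⇒  120ω_c = 81  ⇒  ω_c = 27/40
sun–planet: 39·(0−27/40) = −21·(ω_p−ω_c)  ⇒  ω_p−ω_c = −(39/21)·(-27/40) = 351/280

351/280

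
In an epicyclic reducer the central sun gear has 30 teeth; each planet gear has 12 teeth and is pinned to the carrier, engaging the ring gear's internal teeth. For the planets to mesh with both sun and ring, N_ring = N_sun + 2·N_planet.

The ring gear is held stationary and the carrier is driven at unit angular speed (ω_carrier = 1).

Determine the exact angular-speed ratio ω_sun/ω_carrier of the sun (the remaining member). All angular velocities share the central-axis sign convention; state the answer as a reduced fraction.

14/5

N_ring = 30 + 2·12 = 54
30(ω_s−ω_c) = −54(ω_r−ω_c),  ω_r=0, ω_c=1
ω_s = 1 − (54/30)(0−1) = 14/5
ω_s/ω_c = 14/5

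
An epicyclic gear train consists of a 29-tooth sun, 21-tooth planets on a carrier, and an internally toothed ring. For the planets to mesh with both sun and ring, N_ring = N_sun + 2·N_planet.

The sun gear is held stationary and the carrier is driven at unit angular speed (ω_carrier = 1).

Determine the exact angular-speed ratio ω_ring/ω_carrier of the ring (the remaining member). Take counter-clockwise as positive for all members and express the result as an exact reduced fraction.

100/71

N_ring = 29 + 2·21 = 71
29(ω_s−ω_c) = −71(ω_r−ω_c),  ω_s=0, ω_c=1
ω_r = 1 − (29/71)(0−1) = 100/71
ω_r/ω_c = 100/71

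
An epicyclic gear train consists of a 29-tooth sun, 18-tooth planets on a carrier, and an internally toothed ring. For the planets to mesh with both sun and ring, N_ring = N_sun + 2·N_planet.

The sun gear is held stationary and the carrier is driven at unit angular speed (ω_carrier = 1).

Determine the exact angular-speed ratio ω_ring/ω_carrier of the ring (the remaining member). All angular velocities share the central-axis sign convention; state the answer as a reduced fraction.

N_ring = 29 + 2·18 = 65
29(ω_s−ω_c) = −65(ω_r−ω_c),  ω_s=0, ω_c=1
ω_r = 1 − (29/65)(0−1) = 94/65
ω_r/ω_c = 94/65

94/65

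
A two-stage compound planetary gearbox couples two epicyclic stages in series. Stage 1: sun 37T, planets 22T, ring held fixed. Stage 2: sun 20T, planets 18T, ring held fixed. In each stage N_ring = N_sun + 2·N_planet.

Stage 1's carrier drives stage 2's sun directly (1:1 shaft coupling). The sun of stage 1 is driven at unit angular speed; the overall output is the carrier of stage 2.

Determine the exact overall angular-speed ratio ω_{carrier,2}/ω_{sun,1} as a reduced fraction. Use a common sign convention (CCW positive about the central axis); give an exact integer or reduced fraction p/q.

185/2242

Stage 1: N_ring = 37 + 2·22 = 81
Stage 1: 37(ω_s−ω_c) = −81(ω_r−ω_c),  ω_r=0, ω_s=1
Stage 1: 37(1−ω_c) = −81(0−ω_c)  ⇒  118ω_c = 37  ⇒  ω_c = 37/118
  ⇒ ω_c¹/ω_s¹ = 37/118
Stage 2: N_ring = 20 + 2·18 = 56
Stage 2: 20(ω_s−ω_c) = −56(ω_r−ω_c),  ω_r=0, ω_s=1
Stage 2: 20(1−ω_c) = −56(0−ω_c)  ⇒  76ω_c = 20  ⇒  ω_c = 5/19
  ⇒ ω_c²/ω_s² = 5/19
Coupling ω_s² = ω_c¹ ⇒ overall = 37/118 × 5/19 = 185/2242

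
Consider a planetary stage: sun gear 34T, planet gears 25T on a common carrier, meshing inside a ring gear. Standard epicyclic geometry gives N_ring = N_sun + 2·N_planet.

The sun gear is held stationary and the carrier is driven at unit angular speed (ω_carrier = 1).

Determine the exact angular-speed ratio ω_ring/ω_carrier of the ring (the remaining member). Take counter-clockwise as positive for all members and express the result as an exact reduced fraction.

N_ring = 34 + 2·25 = 84
34(ω_s−ω_c) = −84(ω_r−ω_c),  ω_s=0, ω_c=1
ω_r = 1 − (34/84)(0−1) = 59/42
ω_r/ω_c = 59/42

59/42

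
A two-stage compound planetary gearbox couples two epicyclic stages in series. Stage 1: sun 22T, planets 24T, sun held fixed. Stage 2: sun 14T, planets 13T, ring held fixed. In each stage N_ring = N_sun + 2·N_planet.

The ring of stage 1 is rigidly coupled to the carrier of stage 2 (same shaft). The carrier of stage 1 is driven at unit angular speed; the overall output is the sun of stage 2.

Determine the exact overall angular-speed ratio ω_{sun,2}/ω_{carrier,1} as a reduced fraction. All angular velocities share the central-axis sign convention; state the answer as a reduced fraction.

1242/245

Stage 1: N_ring = 22 + 2·24 = 70
Stage 1: 22(ω_s−ω_c) = −70(ω_r−ω_c),  ω_s=0, ω_c=1
Stage 1: ω_r = 1 − (22/70)(0−1) = 46/35
  ⇒ ω_r¹/ω_c¹ = 46/35
Stage 2: N_ring = 14 + 2·13 = 40
Stage 2: 14(ω_s−ω_c) = −40(ω_r−ω_c),  ω_r=0, ω_c=1
Stage 2: ω_s = 1 − (40/14)(0−1) = 27/7
  ⇒ ω_s²/ω_c² = 27/7
Coupling ω_c² = ω_r¹ ⇒ overall = 46/35 × 27/7 = 1242/245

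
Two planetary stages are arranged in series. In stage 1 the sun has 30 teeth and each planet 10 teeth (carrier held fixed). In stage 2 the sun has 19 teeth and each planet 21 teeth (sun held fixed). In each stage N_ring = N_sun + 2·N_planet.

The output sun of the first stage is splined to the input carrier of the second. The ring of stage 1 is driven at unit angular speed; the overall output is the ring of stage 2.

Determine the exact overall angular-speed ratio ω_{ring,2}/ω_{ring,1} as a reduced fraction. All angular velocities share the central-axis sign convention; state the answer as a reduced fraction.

-400/183

Stage 1: N_ring = 30 + 2·10 = 50
Stage 1: 30(ω_s−ω_c) = −50(ω_r−ω_c),  ω_c=0, ω_r=1
Stage 1: ω_s = 0 − (50/30)(1−0) = -5/3
  ⇒ ω_s¹/ω_r¹ = -5/3
Stage 2: N_ring = 19 + 2·21 = 61
Stage 2: 19(ω_s−ω_c) = −61(ω_r−ω_c),  ω_s=0, ω_c=1
Stage 2: ω_r = 1 − (19/61)(0−1) = 80/61
  ⇒ ω_r²/ω_c² = 80/61
Coupling ω_c² = ω_s¹ ⇒ overall = -5/3 × 80/61 = -400/183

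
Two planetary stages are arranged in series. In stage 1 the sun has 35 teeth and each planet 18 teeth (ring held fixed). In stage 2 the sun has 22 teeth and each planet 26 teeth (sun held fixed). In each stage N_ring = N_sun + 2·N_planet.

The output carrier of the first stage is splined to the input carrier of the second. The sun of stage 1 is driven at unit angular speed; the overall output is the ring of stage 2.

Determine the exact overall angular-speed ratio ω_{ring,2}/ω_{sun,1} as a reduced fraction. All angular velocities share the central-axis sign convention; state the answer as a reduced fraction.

840/1961

Stage 1: N_ring = 35 + 2·18 = 71
Stage 1: 35(ω_s−ω_c) = −71(ω_r−ω_c),  ω_r=0, ω_s=1
Stage 1: 35(1−ω_c) = −71(0−ω_c)  ⇒  106ω_c = 35  ⇒  ω_c = 35/106
  ⇒ ω_c¹/ω_s¹ = 35/106
Stage 2: N_ring = 22 + 2·26 = 74
Stage 2: 22(ω_s−ω_c) = −74(ω_r−ω_c),  ω_s=0, ω_c=1
Stage 2: ω_r = 1 − (22/74)(0−1) = 48/37
  ⇒ ω_r²/ω_c² = 48/37
Coupling ω_c² = ω_c¹ ⇒ overall = 35/106 × 48/37 = 840/1961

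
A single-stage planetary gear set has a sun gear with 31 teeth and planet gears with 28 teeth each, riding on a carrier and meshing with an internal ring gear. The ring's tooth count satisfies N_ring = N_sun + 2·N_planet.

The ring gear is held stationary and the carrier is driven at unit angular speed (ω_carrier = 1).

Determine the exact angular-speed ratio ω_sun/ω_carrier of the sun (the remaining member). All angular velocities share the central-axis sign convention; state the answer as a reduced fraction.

N_ring = 31 + 2·28 = 87
31(ω_s−ω_c) = −87(ω_r−ω_c),  ω_r=0, ω_c=1
ω_s = 1 − (87/31)(0−1) = 118/31
ω_s/ω_c = 118/31

118/31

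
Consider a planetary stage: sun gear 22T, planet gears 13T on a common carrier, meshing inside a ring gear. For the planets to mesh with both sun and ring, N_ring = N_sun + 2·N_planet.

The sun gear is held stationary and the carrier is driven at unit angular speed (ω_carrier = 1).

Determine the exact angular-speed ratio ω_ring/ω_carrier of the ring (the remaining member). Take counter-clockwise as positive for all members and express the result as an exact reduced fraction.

N_ring = 22 + 2·13 = 48
22(ω_s−ω_c) = −48(ω_r−ω_c),  ω_s=0, ω_c=1
ω_r = 1 − (22/48)(0−1) = 35/24
ω_r/ω_c = 35/24

35/24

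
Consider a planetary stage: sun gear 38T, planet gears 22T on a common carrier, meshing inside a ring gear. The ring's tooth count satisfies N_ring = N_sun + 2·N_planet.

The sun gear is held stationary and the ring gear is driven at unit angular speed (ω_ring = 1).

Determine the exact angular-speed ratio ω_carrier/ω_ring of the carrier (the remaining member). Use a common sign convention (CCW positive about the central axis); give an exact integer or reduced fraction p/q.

41/60

N_ring = 38 + 2·22 = 82
38(ω_s−ω_c) = −82(ω_r−ω_c),  ω_s=0, ω_r=1
38(0−ω_c) = −82(1−ω_c)  ⇒  120ω_c = 82  ⇒  ω_c = 41/60
ω_c/ω_r = 41/60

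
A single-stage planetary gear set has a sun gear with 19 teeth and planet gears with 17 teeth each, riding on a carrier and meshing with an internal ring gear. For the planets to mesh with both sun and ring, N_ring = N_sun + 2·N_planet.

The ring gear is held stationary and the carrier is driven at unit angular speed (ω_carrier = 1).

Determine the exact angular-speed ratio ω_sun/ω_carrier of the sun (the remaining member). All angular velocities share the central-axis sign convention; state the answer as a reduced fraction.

72/19

N_ring = 19 + 2·17 = 53
19(ω_s−ω_c) = −53(ω_r−ω_c),  ω_r=0, ω_c=1
ω_s = 1 − (53/19)(0−1) = 72/19
ω_s/ω_c = 72/19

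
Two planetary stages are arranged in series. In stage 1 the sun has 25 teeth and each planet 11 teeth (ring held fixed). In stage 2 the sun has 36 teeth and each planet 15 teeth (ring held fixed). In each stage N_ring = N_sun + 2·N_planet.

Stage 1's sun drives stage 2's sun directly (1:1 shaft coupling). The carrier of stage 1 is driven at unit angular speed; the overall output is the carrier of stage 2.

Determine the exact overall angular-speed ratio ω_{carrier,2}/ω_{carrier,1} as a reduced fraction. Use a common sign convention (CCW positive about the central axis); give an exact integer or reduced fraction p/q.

432/425

Stage 1: N_ring = 25 + 2·11 = 47
Stage 1: 25(ω_s−ω_c) = −47(ω_r−ω_c),  ω_r=0, ω_c=1
Stage 1: ω_s = 1 − (47/25)(0−1) = 72/25
  ⇒ ω_s¹/ω_c¹ = 72/25
Stage 2: N_ring = 36 + 2·15 = 66
Stage 2: 36(ω_s−ω_c) = −66(ω_r−ω_c),  ω_r=0, ω_s=1
Stage 2: 36(1−ω_c) = −66(0−ω_c)  ⇒  102ω_c = 36  ⇒  ω_c = 6/17
  ⇒ ω_c²/ω_s² = 6/17
Coupling ω_s² = ω_s¹ ⇒ overall = 72/25 × 6/17 = 432/425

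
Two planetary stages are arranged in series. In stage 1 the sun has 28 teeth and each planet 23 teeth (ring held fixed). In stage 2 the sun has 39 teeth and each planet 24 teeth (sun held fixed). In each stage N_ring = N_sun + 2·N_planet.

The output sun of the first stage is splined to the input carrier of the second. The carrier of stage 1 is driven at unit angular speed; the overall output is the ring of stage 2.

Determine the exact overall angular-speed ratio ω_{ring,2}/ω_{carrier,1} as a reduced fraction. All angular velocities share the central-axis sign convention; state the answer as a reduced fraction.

Stage 1: N_ring = 28 + 2·23 = 74
Stage 1: 28(ω_s−ω_c) = −74(ω_r−ω_c),  ω_r=0, ω_c=1
Stage 1: ω_s = 1 − (74/28)(0−1) = 51/14
  ⇒ ω_s¹/ω_c¹ = 51/14
Stage 2: N_ring = 39 + 2·24 = 87
Stage 2: 39(ω_s−ω_c) = −87(ω_r−ω_c),  ω_s=0, ω_c=1
Stage 2: ω_r = 1 − (39/87)(0−1) = 42/29
  ⇒ ω_r²/ω_c² = 42/29
Coupling ω_c² = ω_s¹ ⇒ overall = 51/14 × 42/29 = 153/29

153/29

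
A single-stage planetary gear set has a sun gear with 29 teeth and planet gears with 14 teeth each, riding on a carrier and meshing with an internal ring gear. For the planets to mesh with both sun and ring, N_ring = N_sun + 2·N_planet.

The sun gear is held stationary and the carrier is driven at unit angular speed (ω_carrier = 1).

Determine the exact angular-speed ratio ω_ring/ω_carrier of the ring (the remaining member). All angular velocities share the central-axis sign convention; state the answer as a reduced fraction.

86/57

N_ring = 29 + 2·14 = 57
29(ω_s−ω_c) = −57(ω_r−ω_c),  ω_s=0, ω_c=1
ω_r = 1 − (29/57)(0−1) = 86/57
ω_r/ω_c = 86/57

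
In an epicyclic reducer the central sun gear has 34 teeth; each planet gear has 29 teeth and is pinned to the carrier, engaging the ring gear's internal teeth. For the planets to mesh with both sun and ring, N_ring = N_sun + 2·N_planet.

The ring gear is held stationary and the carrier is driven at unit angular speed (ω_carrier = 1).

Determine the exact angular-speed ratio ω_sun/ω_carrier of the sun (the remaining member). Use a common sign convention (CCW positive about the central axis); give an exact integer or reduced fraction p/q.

N_ring = 34 + 2·29 = 92
34(ω_s−ω_c) = −92(ω_r−ω_c),  ω_r=0, ω_c=1
ω_s = 1 − (92/34)(0−1) = 63/17
ω_s/ω_c = 63/17

63/17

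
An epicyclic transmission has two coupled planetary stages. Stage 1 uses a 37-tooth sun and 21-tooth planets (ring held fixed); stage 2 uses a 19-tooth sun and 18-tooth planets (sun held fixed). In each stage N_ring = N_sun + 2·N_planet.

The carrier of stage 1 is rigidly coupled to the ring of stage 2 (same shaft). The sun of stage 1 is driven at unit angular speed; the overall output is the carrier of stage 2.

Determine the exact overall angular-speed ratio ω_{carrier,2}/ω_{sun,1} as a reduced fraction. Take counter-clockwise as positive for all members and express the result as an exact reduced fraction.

Stage 1: N_ring = 37 + 2·21 = 79
Stage 1: 37(ω_s−ω_c) = −79(ω_r−ω_c),  ω_r=0, ω_s=1
Stage 1: 37(1−ω_c) = −79(0−ω_c)  ⇒  116ω_c = 37  ⇒  ω_c = 37/116
  ⇒ ω_c¹/ω_s¹ = 37/116
Stage 2: N_ring = 19 + 2·18 = 55
Stage 2: 19(ω_s−ω_c) = −55(ω_r−ω_c),  ω_s=0, ω_r=1
Stage 2: 19(0−ω_c) = −55(1−ω_c)  ⇒  74ω_c = 55  ⇒  ω_c = 55/74
  ⇒ ω_c²/ω_r² = 55/74
Coupling ω_r² = ω_c¹ ⇒ overall = 37/116 × 55/74 = 55/232

55/232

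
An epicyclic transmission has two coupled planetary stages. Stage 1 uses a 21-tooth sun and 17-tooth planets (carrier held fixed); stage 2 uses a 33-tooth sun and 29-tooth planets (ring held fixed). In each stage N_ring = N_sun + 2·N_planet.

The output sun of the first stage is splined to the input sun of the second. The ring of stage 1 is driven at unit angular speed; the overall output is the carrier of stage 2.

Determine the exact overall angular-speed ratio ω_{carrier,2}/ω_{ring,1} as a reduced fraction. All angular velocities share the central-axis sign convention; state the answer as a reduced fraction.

-605/868

Stage 1: N_ring = 21 + 2·17 = 55
Stage 1: 21(ω_s−ω_c) = −55(ω_r−ω_c),  ω_c=0, ω_r=1
Stage 1: ω_s = 0 − (55/21)(1−0) = -55/21
  ⇒ ω_s¹/ω_r¹ = -55/21
Stage 2: N_ring = 33 + 2·29 = 91
Stage 2: 33(ω_s−ω_c) = −91(ω_r−ω_c),  ω_r=0, ω_s=1
Stage 2: 33(1−ω_c) = −91(0−ω_c)  ⇒  124ω_c = 33  ⇒  ω_c = 33/124
  ⇒ ω_c²/ω_s² = 33/124
Coupling ω_s² = ω_s¹ ⇒ overall = -55/21 × 33/124 = -605/868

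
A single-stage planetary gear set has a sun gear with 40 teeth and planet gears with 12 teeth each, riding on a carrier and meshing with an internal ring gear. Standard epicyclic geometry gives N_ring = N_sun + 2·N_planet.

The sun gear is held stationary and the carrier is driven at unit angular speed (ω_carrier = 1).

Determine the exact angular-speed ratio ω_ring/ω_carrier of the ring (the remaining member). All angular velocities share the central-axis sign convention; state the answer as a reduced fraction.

N_ring = 40 + 2·12 = 64
40(ω_s−ω_c) = −64(ω_r−ω_c),  ω_s=0, ω_c=1
ω_r = 1 − (40/64)(0−1) = 13/8
ω_r/ω_c = 13/8

13/8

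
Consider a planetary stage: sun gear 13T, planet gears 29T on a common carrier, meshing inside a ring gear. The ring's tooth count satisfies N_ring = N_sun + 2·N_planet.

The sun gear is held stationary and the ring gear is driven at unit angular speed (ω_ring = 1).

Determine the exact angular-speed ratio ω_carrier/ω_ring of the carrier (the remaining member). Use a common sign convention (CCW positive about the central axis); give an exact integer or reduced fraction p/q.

71/84

N_ring = 13 + 2·29 = 71
13(ω_s−ω_c) = −71(ω_r−ω_c),  ω_s=0, ω_r=1
13(0−ω_c) = −71(1−ω_c)  ⇒  84ω_c = 71  ⇒  ω_c = 71/84
ω_c/ω_r = 71/84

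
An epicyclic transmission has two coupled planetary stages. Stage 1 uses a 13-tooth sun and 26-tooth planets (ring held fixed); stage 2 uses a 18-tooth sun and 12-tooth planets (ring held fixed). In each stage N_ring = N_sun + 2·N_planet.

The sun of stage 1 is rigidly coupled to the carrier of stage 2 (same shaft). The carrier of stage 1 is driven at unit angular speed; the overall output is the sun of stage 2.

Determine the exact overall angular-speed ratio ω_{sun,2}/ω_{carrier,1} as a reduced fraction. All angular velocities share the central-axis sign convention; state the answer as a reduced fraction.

20

Stage 1: N_ring = 13 + 2·26 = 65
Stage 1: 13(ω_s−ω_c) = −65(ω_r−ω_c),  ω_r=0, ω_c=1
Stage 1: ω_s = 1 − (65/13)(0−1) = 6
  ⇒ ω_s¹/ω_c¹ = 6
Stage 2: N_ring = 18 + 2·12 = 42
Stage 2: 18(ω_s−ω_c) = −42(ω_r−ω_c),  ω_r=0, ω_c=1
Stage 2: ω_s = 1 − (42/18)(0−1) = 10/3
  ⇒ ω_s²/ω_c² = 10/3
Coupling ω_c² = ω_s¹ ⇒ overall = 6 × 10/3 = 20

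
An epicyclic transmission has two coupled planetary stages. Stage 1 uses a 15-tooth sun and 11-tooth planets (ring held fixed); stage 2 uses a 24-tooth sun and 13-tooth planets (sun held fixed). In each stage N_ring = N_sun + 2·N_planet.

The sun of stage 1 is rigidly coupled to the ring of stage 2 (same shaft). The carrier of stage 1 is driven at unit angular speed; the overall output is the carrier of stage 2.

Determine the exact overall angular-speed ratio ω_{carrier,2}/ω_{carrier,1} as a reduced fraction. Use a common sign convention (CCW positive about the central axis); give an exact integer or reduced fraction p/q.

Stage 1: N_ring = 15 + 2·11 = 37
Stage 1: 15(ω_s−ω_c) = −37(ω_r−ω_c),  ω_r=0, ω_c=1
Stage 1: ω_s = 1 − (37/15)(0−1) = 52/15
  ⇒ ω_s¹/ω_c¹ = 52/15
Stage 2: N_ring = 24 + 2·13 = 50
Stage 2: 24(ω_s−ω_c) = −50(ω_r−ω_c),  ω_s=0, ω_r=1
Stage 2: 24(0−ω_c) = −50(1−ω_c)  ⇒  74ω_c = 50  ⇒  ω_c = 25/37
  ⇒ ω_c²/ω_r² = 25/37
Coupling ω_r² = ω_s¹ ⇒ overall = 52/15 × 25/37 = 260/111

260/111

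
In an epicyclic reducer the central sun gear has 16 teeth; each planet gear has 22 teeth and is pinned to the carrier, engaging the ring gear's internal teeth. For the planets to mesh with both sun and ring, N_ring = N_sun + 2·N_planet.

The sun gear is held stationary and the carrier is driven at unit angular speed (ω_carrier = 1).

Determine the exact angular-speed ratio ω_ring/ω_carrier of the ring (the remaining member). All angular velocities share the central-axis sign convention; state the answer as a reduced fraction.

19/15

N_ring = 16 + 2·22 = 60
16(ω_s−ω_c) = −60(ω_r−ω_c),  ω_s=0, ω_c=1
ω_r = 1 − (16/60)(0−1) = 19/15
ω_r/ω_c = 19/15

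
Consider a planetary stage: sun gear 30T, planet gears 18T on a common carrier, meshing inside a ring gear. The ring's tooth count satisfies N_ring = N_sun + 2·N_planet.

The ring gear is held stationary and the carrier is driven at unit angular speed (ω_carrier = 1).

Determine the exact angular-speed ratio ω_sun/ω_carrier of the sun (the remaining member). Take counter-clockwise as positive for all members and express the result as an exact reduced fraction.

16/5

N_ring = 30 + 2·18 = 66
30(ω_s−ω_c) = −66(ω_r−ω_c),  ω_r=0, ω_c=1
ω_s = 1 − (66/30)(0−1) = 16/5
ω_s/ω_c = 16/5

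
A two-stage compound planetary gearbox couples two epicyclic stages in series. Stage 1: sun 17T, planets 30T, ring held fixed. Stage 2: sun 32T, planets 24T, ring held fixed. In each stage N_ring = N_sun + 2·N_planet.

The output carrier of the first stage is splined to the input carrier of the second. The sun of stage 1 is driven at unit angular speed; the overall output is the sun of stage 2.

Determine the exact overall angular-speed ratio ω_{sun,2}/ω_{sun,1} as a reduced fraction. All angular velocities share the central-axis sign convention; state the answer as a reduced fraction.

119/188

Stage 1: N_ring = 17 + 2·30 = 77
Stage 1: 17(ω_s−ω_c) = −77(ω_r−ω_c),  ω_r=0, ω_s=1
Stage 1: 17(1−ω_c) = −77(0−ω_c)  ⇒  94ω_c = 17  ⇒  ω_c = 17/94
  ⇒ ω_c¹/ω_s¹ = 17/94
Stage 2: N_ring = 32 + 2·24 = 80
Stage 2: 32(ω_s−ω_c) = −80(ω_r−ω_c),  ω_r=0, ω_c=1
Stage 2: ω_s = 1 − (80/32)(0−1) = 7/2
  ⇒ ω_s²/ω_c² = 7/2
Coupling ω_c² = ω_c¹ ⇒ overall = 17/94 × 7/2 = 119/188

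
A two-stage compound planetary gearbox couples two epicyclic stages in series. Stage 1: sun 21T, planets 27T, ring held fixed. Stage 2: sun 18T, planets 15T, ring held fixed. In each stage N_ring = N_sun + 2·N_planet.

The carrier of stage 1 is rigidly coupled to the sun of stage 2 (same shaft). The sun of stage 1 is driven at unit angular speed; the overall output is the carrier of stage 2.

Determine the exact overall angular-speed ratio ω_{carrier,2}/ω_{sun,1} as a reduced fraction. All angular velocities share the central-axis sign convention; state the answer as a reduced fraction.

21/352

Stage 1: N_ring = 21 + 2·27 = 75
Stage 1: 21(ω_s−ω_c) = −75(ω_r−ω_c),  ω_r=0, ω_s=1
Stage 1: 21(1−ω_c) = −75(0−ω_c)  ⇒  96ω_c = 21  ⇒  ω_c = 7/32
  ⇒ ω_c¹/ω_s¹ = 7/32
Stage 2: N_ring = 18 + 2·15 = 48
Stage 2: 18(ω_s−ω_c) = −48(ω_r−ω_c),  ω_r=0, ω_s=1
Stage 2: 18(1−ω_c) = −48(0−ω_c)  ⇒  66ω_c = 18  ⇒  ω_c = 3/11
  ⇒ ω_c²/ω_s² = 3/11
Coupling ω_s² = ω_c¹ ⇒ overall = 7/32 × 3/11 = 21/352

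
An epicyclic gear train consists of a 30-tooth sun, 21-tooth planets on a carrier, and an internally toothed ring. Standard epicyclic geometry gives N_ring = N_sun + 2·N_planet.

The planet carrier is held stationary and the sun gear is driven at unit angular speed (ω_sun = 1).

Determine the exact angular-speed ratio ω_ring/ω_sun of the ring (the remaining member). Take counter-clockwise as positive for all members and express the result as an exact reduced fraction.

N_ring = 30 + 2·21 = 72
30(ω_s−ω_c) = −72(ω_r−ω_c),  ω_c=0, ω_s=1
ω_r = 0 − (30/72)(1−0) = -5/12
ω_r/ω_s = -5/12

-5/12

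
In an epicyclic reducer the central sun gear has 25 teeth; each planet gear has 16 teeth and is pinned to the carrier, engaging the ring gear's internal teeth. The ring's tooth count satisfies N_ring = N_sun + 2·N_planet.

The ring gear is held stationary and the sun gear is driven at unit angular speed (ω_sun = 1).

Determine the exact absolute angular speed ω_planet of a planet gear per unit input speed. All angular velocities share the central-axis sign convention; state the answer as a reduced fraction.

-25/32

N_ring = 25 + 2·16 = 57
25(ω_s−ω_c) = −57(ω_r−ω_c),  ω_r=0, ω_s=1
25(1−ω_c) = −57(0−ω_c)  ⇒  82ω_c = 25  ⇒  ω_c = 25/82
sun–planet: 25·(1−25/82) = −16·(ω_p−ω_c)  ⇒  ω_p−ω_c = −(25/16)·(57/82) = -1425/1312
ω_p = 25/82 − 1425/1312 = -25/32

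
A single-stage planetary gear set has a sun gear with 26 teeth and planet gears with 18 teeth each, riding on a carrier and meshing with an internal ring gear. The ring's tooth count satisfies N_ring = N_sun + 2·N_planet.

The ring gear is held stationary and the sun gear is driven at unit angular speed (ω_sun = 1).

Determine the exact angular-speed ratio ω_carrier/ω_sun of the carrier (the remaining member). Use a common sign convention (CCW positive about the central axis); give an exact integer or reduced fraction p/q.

13/44

N_ring = 26 + 2·18 = 62
26(ω_s−ω_c) = −62(ω_r−ω_c),  ω_r=0, ω_s=1
26(1−ω_c) = −62(0−ω_c)  ⇒  88ω_c = 26  ⇒  ω_c = 13/44
ω_c/ω_s = 13/44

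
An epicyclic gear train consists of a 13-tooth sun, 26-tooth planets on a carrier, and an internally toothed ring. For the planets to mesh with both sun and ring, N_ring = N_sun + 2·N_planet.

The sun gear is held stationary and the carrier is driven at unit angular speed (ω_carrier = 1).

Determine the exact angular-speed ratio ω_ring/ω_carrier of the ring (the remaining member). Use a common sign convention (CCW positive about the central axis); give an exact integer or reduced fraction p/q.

6/5

N_ring = 13 + 2·26 = 65
13(ω_s−ω_c) = −65(ω_r−ω_c),  ω_s=0, ω_c=1
ω_r = 1 − (13/65)(0−1) = 6/5
ω_r/ω_c = 6/5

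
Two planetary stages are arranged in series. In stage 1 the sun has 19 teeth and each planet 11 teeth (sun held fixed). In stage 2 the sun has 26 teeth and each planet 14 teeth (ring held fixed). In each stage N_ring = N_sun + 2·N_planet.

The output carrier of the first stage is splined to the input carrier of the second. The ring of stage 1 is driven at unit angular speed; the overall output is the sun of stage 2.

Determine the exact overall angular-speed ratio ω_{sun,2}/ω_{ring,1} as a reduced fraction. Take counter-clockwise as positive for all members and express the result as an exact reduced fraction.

82/39

Stage 1: N_ring = 19 + 2·11 = 41
Stage 1: 19(ω_s−ω_c) = −41(ω_r−ω_c),  ω_s=0, ω_r=1
Stage 1: 19(0−ω_c) = −41(1−ω_c)  ⇒  60ω_c = 41  ⇒  ω_c = 41/60
  ⇒ ω_c¹/ω_r¹ = 41/60
Stage 2: N_ring = 26 + 2·14 = 54
Stage 2: 26(ω_s−ω_c) = −54(ω_r−ω_c),  ω_r=0, ω_c=1
Stage 2: ω_s = 1 − (54/26)(0−1) = 40/13
  ⇒ ω_s²/ω_c² = 40/13
Coupling ω_c² = ω_c¹ ⇒ overall = 41/60 × 40/13 = 82/39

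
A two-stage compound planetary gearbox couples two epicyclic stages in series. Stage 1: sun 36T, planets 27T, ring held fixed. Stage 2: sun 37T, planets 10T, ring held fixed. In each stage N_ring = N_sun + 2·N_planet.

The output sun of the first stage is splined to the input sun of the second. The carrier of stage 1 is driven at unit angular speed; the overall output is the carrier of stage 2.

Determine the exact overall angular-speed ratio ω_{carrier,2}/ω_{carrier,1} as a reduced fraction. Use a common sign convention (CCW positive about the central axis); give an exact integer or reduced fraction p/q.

259/188

Stage 1: N_ring = 36 + 2·27 = 90
Stage 1: 36(ω_s−ω_c) = −90(ω_r−ω_c),  ω_r=0, ω_c=1
Stage 1: ω_s = 1 − (90/36)(0−1) = 7/2
  ⇒ ω_s¹/ω_c¹ = 7/2
Stage 2: N_ring = 37 + 2·10 = 57
Stage 2: 37(ω_s−ω_c) = −57(ω_r−ω_c),  ω_r=0, ω_s=1
Stage 2: 37(1−ω_c) = −57(0−ω_c)  ⇒  94ω_c = 37  ⇒  ω_c = 37/94
  ⇒ ω_c²/ω_s² = 37/94
Coupling ω_s² = ω_s¹ ⇒ overall = 7/2 × 37/94 = 259/188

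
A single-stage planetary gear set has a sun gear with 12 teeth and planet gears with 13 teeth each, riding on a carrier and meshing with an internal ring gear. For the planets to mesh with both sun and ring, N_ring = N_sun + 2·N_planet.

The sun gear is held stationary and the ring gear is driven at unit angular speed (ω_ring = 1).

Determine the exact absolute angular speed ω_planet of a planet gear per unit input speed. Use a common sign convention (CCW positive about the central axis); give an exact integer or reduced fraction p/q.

N_ring = 12 + 2·13 = 38
12(ω_s−ω_c) = −38(ω_r−ω_c),  ω_s=0, ω_r=1
12(0−ω_c) = −38(1−ω_c)  ⇒  50ω_c = 38  ⇒  ω_c = 19/25
sun–planet: 12·(0−19/25) = −13·(ω_p−ω_c)  ⇒  ω_p−ω_c = −(12/13)·(-19/25) = 228/325
ω_p = 19/25 + 228/325 = 19/13

19/13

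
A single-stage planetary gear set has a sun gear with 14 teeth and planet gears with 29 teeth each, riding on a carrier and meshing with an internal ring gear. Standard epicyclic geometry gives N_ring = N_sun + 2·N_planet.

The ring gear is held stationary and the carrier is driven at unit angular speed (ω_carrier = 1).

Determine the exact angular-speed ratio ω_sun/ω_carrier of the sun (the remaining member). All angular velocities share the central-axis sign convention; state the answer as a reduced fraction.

N_ring = 14 + 2·29 = 72
14(ω_s−ω_c) = −72(ω_r−ω_c),  ω_r=0, ω_c=1
ω_s = 1 − (72/14)(0−1) = 43/7
ω_s/ω_c = 43/7

43/7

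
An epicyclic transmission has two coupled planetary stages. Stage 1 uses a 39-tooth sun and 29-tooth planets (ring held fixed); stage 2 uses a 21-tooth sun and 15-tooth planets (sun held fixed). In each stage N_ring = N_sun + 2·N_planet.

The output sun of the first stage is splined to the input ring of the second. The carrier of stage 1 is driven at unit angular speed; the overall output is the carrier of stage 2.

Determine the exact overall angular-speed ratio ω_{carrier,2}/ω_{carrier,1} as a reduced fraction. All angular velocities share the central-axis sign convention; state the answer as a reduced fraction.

289/117

Stage 1: N_ring = 39 + 2·29 = 97
Stage 1: 39(ω_s−ω_c) = −97(ω_r−ω_c),  ω_r=0, ω_c=1
Stage 1: ω_s = 1 − (97/39)(0−1) = 136/39
  ⇒ ω_s¹/ω_c¹ = 136/39
Stage 2: N_ring = 21 + 2·15 = 51
Stage 2: 21(ω_s−ω_c) = −51(ω_r−ω_c),  ω_s=0, ω_r=1
Stage 2: 21(0−ω_c) = −51(1−ω_c)  ⇒  72ω_c = 51  ⇒  ω_c = 17/24
  ⇒ ω_c²/ω_r² = 17/24
Coupling ω_r² = ω_s¹ ⇒ overall = 136/39 × 17/24 = 289/117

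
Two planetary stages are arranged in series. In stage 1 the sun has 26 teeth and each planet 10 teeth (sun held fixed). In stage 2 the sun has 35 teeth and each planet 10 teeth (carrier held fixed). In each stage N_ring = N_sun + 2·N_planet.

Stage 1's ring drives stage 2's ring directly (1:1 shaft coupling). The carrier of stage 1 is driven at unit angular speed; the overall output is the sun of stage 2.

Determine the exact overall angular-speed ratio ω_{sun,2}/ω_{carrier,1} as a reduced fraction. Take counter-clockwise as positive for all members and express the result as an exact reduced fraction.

Stage 1: N_ring = 26 + 2·10 = 46
Stage 1: 26(ω_s−ω_c) = −46(ω_r−ω_c),  ω_s=0, ω_c=1
Stage 1: ω_r = 1 − (26/46)(0−1) = 36/23
  ⇒ ω_r¹/ω_c¹ = 36/23
Stage 2: N_ring = 35 + 2·10 = 55
Stage 2: 35(ω_s−ω_c) = −55(ω_r−ω_c),  ω_c=0, ω_r=1
Stage 2: ω_s = 0 − (55/35)(1−0) = -11/7
  ⇒ ω_s²/ω_r² = -11/7
Coupling ω_r² = ω_r¹ ⇒ overall = 36/23 × -11/7 = -396/161

-396/161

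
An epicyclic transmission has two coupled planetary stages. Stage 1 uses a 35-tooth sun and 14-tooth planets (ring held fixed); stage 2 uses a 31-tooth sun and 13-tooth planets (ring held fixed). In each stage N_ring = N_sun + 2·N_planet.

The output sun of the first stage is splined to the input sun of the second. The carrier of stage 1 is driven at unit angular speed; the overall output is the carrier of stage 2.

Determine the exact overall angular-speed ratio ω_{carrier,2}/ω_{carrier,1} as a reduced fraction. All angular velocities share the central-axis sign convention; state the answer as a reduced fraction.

217/220

Stage 1: N_ring = 35 + 2·14 = 63
Stage 1: 35(ω_s−ω_c) = −63(ω_r−ω_c),  ω_r=0, ω_c=1
Stage 1: ω_s = 1 − (63/35)(0−1) = 14/5
  ⇒ ω_s¹/ω_c¹ = 14/5
Stage 2: N_ring = 31 + 2·13 = 57
Stage 2: 31(ω_s−ω_c) = −57(ω_r−ω_c),  ω_r=0, ω_s=1
Stage 2: 31(1−ω_c) = −57(0−ω_c)  ⇒  88ω_c = 31  ⇒  ω_c = 31/88
  ⇒ ω_c²/ω_s² = 31/88
Coupling ω_s² = ω_s¹ ⇒ overall = 14/5 × 31/88 = 217/220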